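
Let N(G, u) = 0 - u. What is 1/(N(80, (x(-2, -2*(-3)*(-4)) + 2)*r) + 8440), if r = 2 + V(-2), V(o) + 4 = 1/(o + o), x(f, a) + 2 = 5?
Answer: 4/33805 ≈ 0.00011833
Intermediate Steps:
x(f, a) = 3 (x(f, a) = -2 + 5 = 3)
V(o) = -4 + 1/(2*o) (V(o) = -4 + 1/(o + o) = -4 + 1/(2*o))
r = -9/4 (r = 2 + (-4 + (½)/(-2)) = 2 + (-4 + (½)*(-½)) = 2 + (-4 - ¼) = 2 - 17/4 = -9/4 ≈ -2.2500)
N(G, u) = -u
1/(N(80, (x(-2, -2*(-3)*(-4)) + 2)*r) + 8440) = 1/(-(3 + 2)*(-9)/4 + 8440) = 1/(-5*(-9)/4 + 8440) = 1/(-1*(-45/4) + 8440) = 1/(45/4 + 8440) = 1/(33805/4) = 4/33805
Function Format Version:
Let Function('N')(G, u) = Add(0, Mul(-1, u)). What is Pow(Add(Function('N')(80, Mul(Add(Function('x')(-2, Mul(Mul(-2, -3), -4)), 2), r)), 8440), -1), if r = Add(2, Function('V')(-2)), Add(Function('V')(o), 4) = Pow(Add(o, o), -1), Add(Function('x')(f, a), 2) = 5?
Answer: Rational(4, 33805) ≈ 0.00011833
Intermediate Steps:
Function('x')(f, a) = 3 (Function('x')(f, a) = Add(-2, 5) = 3)
Function('V')(o) = Add(-4, Mul(Rational(1, 2), Pow(o, -1))) (Function('V')(o) = Add(-4, Pow(Add(o, o), -1)) = Add(-4, Pow(Mul(2, o), -1)) = Add(-4, Mul(Rational(1, 2), Pow(o, -1))))
r = Rational(-9, 4) (r = Add(2, Add(-4, Mul(Rational(1, 2), Pow(-2, -1)))) = Add(2, Add(-4, Mul(Rational(1, 2), Rational(-1, 2)))) = Add(2, Add(-4, Rational(-1, 4))) = Add(2, Rational(-17, 4)) = Rational(-9, 4) ≈ -2.2500)
Function('N')(G, u) = Mul(-1, u)
Pow(Add(Function('N')(80, Mul(Add(Function('x')(-2, Mul(Mul(-2, -3), -4)), 2), r)), 8440), -1) = Pow(Add(Mul(-1, Mul(Add(3, 2), Rational(-9, 4))), 8440), -1) = Pow(Add(Mul(-1, Mul(5, Rational(-9, 4))), 8440), -1) = Pow(Add(Mul(-1, Rational(-45, 4)), 8440), -1) = Pow(Add(Rational(45, 4), 8440), -1) = Pow(Rational(33805, 4), -1) = Rational(4, 33805)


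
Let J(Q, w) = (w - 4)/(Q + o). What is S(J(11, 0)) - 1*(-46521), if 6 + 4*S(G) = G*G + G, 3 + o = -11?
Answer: 837365/18 ≈ 46520.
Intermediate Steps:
o = -14 (o = -3 - 11 = -14)
J(Q, w) = (-4 + w)/(-14 + Q) (J(Q, w) = (w - 4)/(Q - 14) = (-4 + w)/(-14 + Q))
S(G) = -3/2 + G/4 + G**2/4 (S(G) = -3/2 + (G*G + G)/4 = -3/2 + (G**2 + G)/4 = -3/2 + (G + G**2)/4 = -3/2 + (G/4 + G**2/4) = -3/2 + G/4 + G**2/4)
S(J(11, 0)) - 1*(-46521) = (-3/2 + ((-4 + 0)/(-14 + 11))/4 + ((-4 + 0)/(-14 + 11))**2/4) - 1*(-46521) = (-3/2 + (-4/(-3))/4 + (-4/(-3))**2/4) + 46521 = (-3/2 + (-1/3*(-4))/4 + (-1/3*(-4))**2/4) + 46521 = (-3/2 + (1/4)*(4/3) + (4/3)**2/4) + 46521 = (-3/2 + 1/3 + (1/4)*(16/9)) + 46521 = (-3/2 + 1/3 + 4/9) + 46521 = -13/18 + 46521 = 837365/18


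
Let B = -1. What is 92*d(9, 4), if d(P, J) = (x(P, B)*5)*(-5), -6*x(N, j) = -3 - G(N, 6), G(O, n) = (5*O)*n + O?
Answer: -108100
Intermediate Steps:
G(O, n) = O + 5*O*n (G(O, n) = 5*O*n + O = O + 5*O*n)
x(N, j) = ½ + 31*N/6 (x(N, j) = -(-3 - N*(1 + 5*6))/6 = -(-3 - N*(1 + 30))/6 = -(-3 - N*31)/6 = -(-3 - 31*N)/6 = ½ + 31*N/6)
d(P, J) = -25/2 - 775*P/6 (d(P, J) = ((½ + 31*P/6)*5)*(-5) = (5/2 + 155*P/6)*(-5) = -25/2 - 775*P/6)
92*d(9, 4) = 92*(-25/2 - 775/6*9) = 92*(-25/2 - 2325/2) = 92*(-1175) = -108100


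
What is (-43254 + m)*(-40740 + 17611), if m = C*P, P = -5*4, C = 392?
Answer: 1181753126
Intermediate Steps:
P = -20
m = -7840 (m = 392*(-20) = -7840)
(-43254 + m)*(-40740 + 17611) = (-43254 - 7840)*(-40740 + 17611) = -51094*(-23129) = 1181753126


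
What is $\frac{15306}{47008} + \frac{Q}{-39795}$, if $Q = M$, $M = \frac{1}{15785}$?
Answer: $\frac{4807339642471}{14764368418800} \approx 0.3256$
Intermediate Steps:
$M = \frac{1}{15785} \approx 6.3351 \cdot 10^{-5}$
$Q = \frac{1}{15785} \approx 6.3351 \cdot 10^{-5}$
$\frac{15306}{47008} + \frac{Q}{-39795} = \frac{15306}{47008} + \frac{1}{15785 \left(-39795\right)} = 15306 \cdot \frac{1}{47008} + \frac{1}{15785} \left(- \frac{1}{39795}\right) = \frac{7653}{23504} - \frac{1}{628164075} = \frac{4807339642471}{14764368418800}$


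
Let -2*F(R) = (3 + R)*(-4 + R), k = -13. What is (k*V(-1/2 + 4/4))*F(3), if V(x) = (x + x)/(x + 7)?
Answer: -26/5 ≈ -5.2000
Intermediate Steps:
F(R) = -(-4 + R)*(3 + R)/2 (F(R) = -(3 + R)*(-4 + R)/2 = -(-4 + R)*(3 + R)/2)
V(x) = 2*x/(7 + x) (V(x) = (2*x)/(7 + x) = 2*x/(7 + x))
(k*V(-1/2 + 4/4))*F(3) = (-26*(-1/2 + 4/4)/(7 + (-1/2 + 4/4)))*(6 + (½)*3 - ½*3²) = (-26*(-1*½ + 4*(¼))/(7 + (-1*½ + 4*(¼))))*(6 + 3/2 - ½*9) = (-26*(-½ + 1)/(7 + (-½ + 1)))*(6 + 3/2 - 9/2) = -26/(2*(7 + ½))*3 = -26/(2*15/2)*3 = -26*2/(2*15)*3 = -13*2/15*3 = -26/15*3 = -26/5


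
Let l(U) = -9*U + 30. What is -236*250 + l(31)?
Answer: -59249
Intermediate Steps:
l(U) = 30 - 9*U
-236*250 + l(31) = -236*250 + (30 - 9*31) = -59000 + (30 - 279) = -59000 - 249 = -59249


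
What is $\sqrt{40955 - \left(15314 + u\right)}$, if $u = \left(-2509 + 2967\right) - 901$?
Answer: $2 \sqrt{6521} \approx 161.51$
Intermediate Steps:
$u = -443$ ($u = 458 - 901 = -443$)
$\sqrt{40955 - \left(15314 + u\right)} = \sqrt{40955 - 14871} = \sqrt{26084} = 2 \sqrt{6521}$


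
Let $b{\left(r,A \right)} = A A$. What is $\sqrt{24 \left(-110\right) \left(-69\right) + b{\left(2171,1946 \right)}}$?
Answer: $2 \sqrt{992269} \approx 1992.3$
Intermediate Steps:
$b{\left(r,A \right)} = A^{2}$
$\sqrt{24 \left(-110\right) \left(-69\right) + b{\left(2171,1946 \right)}} = \sqrt{24 \left(-110\right) \left(-69\right) + 1946^{2}} = \sqrt{\left(-2640\right) \left(-69\right) + 3786916} = \sqrt{182160 + 3786916} = \sqrt{3969076} = 2 \sqrt{992269}$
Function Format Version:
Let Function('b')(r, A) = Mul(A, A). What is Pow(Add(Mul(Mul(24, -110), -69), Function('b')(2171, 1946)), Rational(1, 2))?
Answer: Mul(2, Pow(992269, Rational(1, 2))) ≈ 1992.3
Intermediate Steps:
Function('b')(r, A) = Pow(A, 2)
Pow(Add(Mul(Mul(24, -110), -69), Function('b')(2171, 1946)), Rational(1, 2)) = Pow(Add(Mul(Mul(24, -110), -69), Pow(1946, 2)), Rational(1, 2)) = Pow(Add(Mul(-2640, -69), 3786916), Rational(1, 2)) = Pow(Add(182160, 3786916), Rational(1, 2)) = Pow(3969076, Rational(1, 2)) = Mul(2, Pow(992269, Rational(1, 2)))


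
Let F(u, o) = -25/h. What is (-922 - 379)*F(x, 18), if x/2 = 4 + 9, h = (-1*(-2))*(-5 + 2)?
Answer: -32525/6 ≈ -5420.8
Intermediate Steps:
h = -6 (h = 2*(-3) = -6)
x = 26 (x = 2*(4 + 9) = 2*13 = 26)
F(u, o) = 25/6 (F(u, o) = -25/(-6) = -25*(-1/6) = 25/6)
(-922 - 379)*F(x, 18) = (-922 - 379)*(25/6) = -1301*25/6 = -32525/6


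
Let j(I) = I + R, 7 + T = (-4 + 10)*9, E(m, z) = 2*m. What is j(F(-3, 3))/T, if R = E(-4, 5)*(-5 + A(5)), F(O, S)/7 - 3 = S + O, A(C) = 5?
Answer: 21/47 ≈ 0.44681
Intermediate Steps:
F(O, S) = 21 + 7*O + 7*S (F(O, S) = 21 + 7*(S + O) = 21 + 7*(O + S) = 21 + (7*O + 7*S) = 21 + 7*O + 7*S)
R = 0 (R = (2*(-4))*(-5 + 5) = -8*0 = 0)
T = 47 (T = -7 + (-4 + 10)*9 = -7 + 6*9 = -7 + 54 = 47)
j(I) = I (j(I) = I + 0 = I)
j(F(-3, 3))/T = (21 + 7*(-3) + 7*3)/47 = (21 - 21 + 21)*(1/47) = 21*(1/47) = 21/47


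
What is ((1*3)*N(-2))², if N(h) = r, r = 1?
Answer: 9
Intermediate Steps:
N(h) = 1
((1*3)*N(-2))² = ((1*3)*1)² = (3*1)² = 3² = 9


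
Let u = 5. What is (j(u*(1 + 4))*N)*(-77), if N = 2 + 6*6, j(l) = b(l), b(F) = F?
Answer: -73150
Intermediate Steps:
j(l) = l
N = 38 (N = 2 + 36 = 38)
(j(u*(1 + 4))*N)*(-77) = ((5*(1 + 4))*38)*(-77) = ((5*5)*38)*(-77) = (25*38)*(-77) = 950*(-77) = -73150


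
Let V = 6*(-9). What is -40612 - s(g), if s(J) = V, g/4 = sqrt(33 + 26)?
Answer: -40558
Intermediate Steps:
g = 4*sqrt(59) (g = 4*sqrt(33 + 26) = 4*sqrt(59) ≈ 30.725)
V = -54
s(J) = -54
-40612 - s(g) = -40612 - 1*(-54) = -40612 + 54 = -40558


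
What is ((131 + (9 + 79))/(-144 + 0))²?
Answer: 5329/2304 ≈ 2.3129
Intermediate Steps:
((131 + (9 + 79))/(-144 + 0))² = ((131 + 88)/(-144))² = (219*(-1/144))² = (-73/48)² = 5329/2304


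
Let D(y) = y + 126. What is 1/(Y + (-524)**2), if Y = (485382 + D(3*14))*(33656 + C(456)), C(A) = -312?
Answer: 1/16190453776 ≈ 6.1765e-11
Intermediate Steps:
D(y) = 126 + y
Y = 16190179200 (Y = (485382 + (126 + 3*14))*(33656 - 312) = (485382 + (126 + 42))*33344 = (485382 + 168)*33344 = 485550*33344 = 16190179200)
1/(Y + (-524)**2) = 1/(16190179200 + (-524)**2) = 1/(16190179200 + 274576) = 1/16190453776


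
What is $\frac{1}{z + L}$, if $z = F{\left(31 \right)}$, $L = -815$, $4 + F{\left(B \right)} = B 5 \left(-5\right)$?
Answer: $- \frac{1}{1594} \approx -0.00062735$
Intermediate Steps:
$F{\left(B \right)} = -4 - 25 B$ ($F{\left(B \right)} = -4 + B 5 \left(-5\right) = -4 + 5 B \left(-5\right) = -4 - 25 B$)
$z = -779$ ($z = -4 - 775 = -779$)
$\frac{1}{z + L} = \frac{1}{-779 - 815} = \frac{1}{-1594} = - \frac{1}{1594}$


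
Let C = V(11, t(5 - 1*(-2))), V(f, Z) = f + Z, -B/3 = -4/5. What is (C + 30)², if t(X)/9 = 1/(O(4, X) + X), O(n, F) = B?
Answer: 3888784/2209 ≈ 1760.4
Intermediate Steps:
B = 12/5 (B = -(-12)/5 = -3*(-⅘) = 12/5 ≈ 2.4000)
O(n, F) = 12/5
t(X) = 9/(12/5 + X)
V(f, Z) = Z + f
C = 562/47 (C = 45/(12 + 5*(5 - 1*(-2))) + 11 = 45/(12 + 5*(5 + 2)) + 11 = 45/(12 + 5*7) + 11 = 45/(12 + 35) + 11 = 45/47 + 11 = 562/47 ≈ 11.957)
(C + 30)² = (562/47 + 30)² = (1972/47)² = 3888784/2209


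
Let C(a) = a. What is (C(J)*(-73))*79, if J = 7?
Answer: -40369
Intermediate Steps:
(C(J)*(-73))*79 = (7*(-73))*79 = -511*79 = -40369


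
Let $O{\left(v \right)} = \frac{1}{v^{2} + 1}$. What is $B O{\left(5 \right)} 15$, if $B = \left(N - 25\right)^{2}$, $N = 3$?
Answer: $\frac{3630}{13} \approx 279.23$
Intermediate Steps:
$O{\left(v \right)} = \frac{1}{1 + v^{2}}$
$B = 484$ ($B = \left(3 - 25\right)^{2} = \left(-22\right)^{2} = 484$)
$B O{\left(5 \right)} 15 = \frac{484}{1 + 5^{2}} \cdot 15 = \frac{484}{1 + 25} \cdot 15 = \frac{484}{26} \cdot 15 = 484 \cdot \frac{1}{26} \cdot 15 = \frac{242}{13} \cdot 15 = \frac{3630}{13}$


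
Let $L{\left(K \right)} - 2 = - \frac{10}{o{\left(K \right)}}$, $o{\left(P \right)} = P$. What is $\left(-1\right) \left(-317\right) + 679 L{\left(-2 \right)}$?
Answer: $5070$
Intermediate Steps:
$L{\left(K \right)} = 2 - \frac{10}{K}$
$\left(-1\right) \left(-317\right) + 679 L{\left(-2 \right)} = \left(-1\right) \left(-317\right) + 679 \left(2 - \frac{10}{-2}\right) = 317 + 679 \left(2 - -5\right) = 317 + 679 \left(2 + 5\right) = 317 + 679 \cdot 7 = 317 + 4753 = 5070$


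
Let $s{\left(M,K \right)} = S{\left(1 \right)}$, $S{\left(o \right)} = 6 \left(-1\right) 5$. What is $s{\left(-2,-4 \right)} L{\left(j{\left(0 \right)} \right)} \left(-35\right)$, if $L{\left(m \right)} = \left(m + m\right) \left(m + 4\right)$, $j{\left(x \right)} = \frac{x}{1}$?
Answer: $0$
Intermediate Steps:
$j{\left(x \right)} = x$ ($j{\left(x \right)} = x 1 = x$)
$L{\left(m \right)} = 2 m \left(4 + m\right)$
$S{\left(o \right)} = -30$ ($S{\left(o \right)} = \left(-6\right) 5 = -30$)
$s{\left(M,K \right)} = -30$
$s{\left(-2,-4 \right)} L{\left(j{\left(0 \right)} \right)} \left(-35\right) = - 30 \cdot 2 \cdot 0 \left(4 + 0\right) \left(-35\right) = - 30 \cdot 2 \cdot 0 \cdot 4 \left(-35\right) = \left(-30\right) 0 \left(-35\right) = 0 \left(-35\right) = 0$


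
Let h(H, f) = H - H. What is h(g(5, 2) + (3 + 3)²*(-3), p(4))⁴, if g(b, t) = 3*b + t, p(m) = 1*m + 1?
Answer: 0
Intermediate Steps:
p(m) = 1 + m (p(m) = m + 1 = 1 + m)
g(b, t) = t + 3*b
h(H, f) = 0
h(g(5, 2) + (3 + 3)²*(-3), p(4))⁴ = 0⁴ = 0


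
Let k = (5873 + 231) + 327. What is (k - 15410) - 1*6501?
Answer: -15480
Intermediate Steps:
k = 6431 (k = 6104 + 327 = 6431)
(k - 15410) - 1*6501 = (6431 - 15410) - 1*6501 = -8979 - 6501 = -15480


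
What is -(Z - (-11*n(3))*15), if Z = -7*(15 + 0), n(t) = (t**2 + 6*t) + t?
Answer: -4845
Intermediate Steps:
n(t) = t**2 + 7*t
Z = -105 (Z = -7*15 = -105)
-(Z - (-11*n(3))*15) = -(-105 - (-33*(7 + 3))*15) = -(-105 - (-33*10)*15) = -(-105 - (-11*30)*15) = -(-105 - (-330)*15) = -(-105 - 1*(-4950)) = -(-105 + 4950) = -1*4845 = -4845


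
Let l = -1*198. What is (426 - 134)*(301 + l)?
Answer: 30076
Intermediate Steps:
l = -198
(426 - 134)*(301 + l) = (426 - 134)*(301 - 198) = 292*103 = 30076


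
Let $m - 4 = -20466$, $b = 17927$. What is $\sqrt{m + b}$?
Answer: $13 i \sqrt{15} \approx 50.349 i$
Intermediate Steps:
$m = -20462$ ($m = 4 - 20466 = -20462$)
$\sqrt{m + b} = \sqrt{-20462 + 17927} = \sqrt{-2535} = 13 i \sqrt{15}$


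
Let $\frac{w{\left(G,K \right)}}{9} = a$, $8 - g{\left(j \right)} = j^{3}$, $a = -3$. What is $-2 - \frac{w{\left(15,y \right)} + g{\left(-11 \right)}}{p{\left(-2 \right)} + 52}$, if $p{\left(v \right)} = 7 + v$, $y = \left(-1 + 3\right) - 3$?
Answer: $- \frac{1426}{57} \approx -25.018$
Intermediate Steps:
$y = -1$ ($y = 2 - 3 = -1$)
$g{\left(j \right)} = 8 - j^{3}$
$w{\left(G,K \right)} = -27$ ($w{\left(G,K \right)} = 9 \left(-3\right) = -27$)
$-2 - \frac{w{\left(15,y \right)} + g{\left(-11 \right)}}{p{\left(-2 \right)} + 52} = -2 - \frac{-27 + \left(8 - \left(-11\right)^{3}\right)}{\left(7 - 2\right) + 52} = -2 - \frac{-27 + \left(8 - -1331\right)}{5 + 52} = -2 - \frac{-27 + \left(8 + 1331\right)}{57} = -2 - \left(-27 + 1339\right) \frac{1}{57} = -2 - 1312 \cdot \frac{1}{57} = -2 - \frac{1312}{57} = - \frac{1426}{57}$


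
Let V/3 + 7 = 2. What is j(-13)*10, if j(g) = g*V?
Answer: 1950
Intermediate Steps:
V = -15 (V = -21 + 3*2 = -21 + 6 = -15)
j(g) = -15*g (j(g) = g*(-15) = -15*g)
j(-13)*10 = -15*(-13)*10 = 195*10 = 1950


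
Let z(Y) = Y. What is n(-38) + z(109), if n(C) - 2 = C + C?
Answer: 35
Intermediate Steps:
n(C) = 2 + 2*C (n(C) = 2 + (C + C) = 2 + 2*C)
n(-38) + z(109) = (2 + 2*(-38)) + 109 = (2 - 76) + 109 = -74 + 109 = 35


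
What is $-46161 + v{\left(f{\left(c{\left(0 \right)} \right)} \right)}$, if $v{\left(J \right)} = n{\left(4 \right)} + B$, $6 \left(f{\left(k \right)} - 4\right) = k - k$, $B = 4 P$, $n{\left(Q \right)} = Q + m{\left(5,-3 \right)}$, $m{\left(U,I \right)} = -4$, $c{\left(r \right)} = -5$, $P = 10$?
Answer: $-46121$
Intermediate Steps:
$n{\left(Q \right)} = -4 + Q$ ($n{\left(Q \right)} = Q - 4 = -4 + Q$)
$B = 40$ ($B = 4 \cdot 10 = 40$)
$f{\left(k \right)} = 4$ ($f{\left(k \right)} = 4 + \frac{k - k}{6} = 4 + \frac{1}{6} \cdot 0 = 4 + 0 = 4$)
$v{\left(J \right)} = 40$ ($v{\left(J \right)} = \left(-4 + 4\right) + 40 = 0 + 40 = 40$)
$-46161 + v{\left(f{\left(c{\left(0 \right)} \right)} \right)} = -46161 + 40 = -46121$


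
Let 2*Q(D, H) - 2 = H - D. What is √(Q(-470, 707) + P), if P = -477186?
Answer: I*√1906386/2 ≈ 690.36*I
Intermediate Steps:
Q(D, H) = 1 + H/2 - D/2 (Q(D, H) = 1 + (H - D)/2 = 1 + (H/2 - D/2) = 1 + H/2 - D/2)
√(Q(-470, 707) + P) = √((1 + (½)*707 - ½*(-470)) - 477186) = √((1 + 707/2 + 235) - 477186) = √(1179/2 - 477186) = √(-953193/2) = I*√1906386/2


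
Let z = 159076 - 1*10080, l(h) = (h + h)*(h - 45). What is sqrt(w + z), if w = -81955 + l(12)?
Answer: 3*sqrt(7361) ≈ 257.39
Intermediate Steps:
l(h) = 2*h*(-45 + h) (l(h) = (2*h)*(-45 + h) = 2*h*(-45 + h))
w = -82747 (w = -81955 + 2*12*(-45 + 12) = -81955 + 2*12*(-33) = -81955 - 792 = -82747)
z = 148996 (z = 159076 - 10080 = 148996)
sqrt(w + z) = sqrt(-82747 + 148996) = sqrt(66249) = 3*sqrt(7361)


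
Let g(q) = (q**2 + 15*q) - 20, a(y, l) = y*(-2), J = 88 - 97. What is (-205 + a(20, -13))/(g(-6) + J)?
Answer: 245/83 ≈ 2.9518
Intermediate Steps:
J = -9
a(y, l) = -2*y
g(q) = -20 + q**2 + 15*q
(-205 + a(20, -13))/(g(-6) + J) = (-205 - 2*20)/((-20 + (-6)**2 + 15*(-6)) - 9) = (-205 - 40)/((-20 + 36 - 90) - 9) = -245/(-74 - 9) = -245/(-83) = -245*(-1/83) = 245/83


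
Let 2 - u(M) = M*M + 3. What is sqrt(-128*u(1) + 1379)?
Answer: sqrt(1635) ≈ 40.435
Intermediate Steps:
u(M) = -1 - M**2 (u(M) = 2 - (M*M + 3) = 2 - (M**2 + 3) = 2 - (3 + M**2) = 2 + (-3 - M**2) = -1 - M**2)
sqrt(-128*u(1) + 1379) = sqrt(-128*(-1 - 1*1**2) + 1379) = sqrt(-128*(-1 - 1*1) + 1379) = sqrt(-128*(-1 - 1) + 1379) = sqrt(-128*(-2) + 1379) = sqrt(256 + 1379) = sqrt(1635)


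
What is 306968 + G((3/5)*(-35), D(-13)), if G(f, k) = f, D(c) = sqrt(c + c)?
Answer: 306947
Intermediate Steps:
D(c) = sqrt(2)*sqrt(c) (D(c) = sqrt(2*c) = sqrt(2)*sqrt(c))
306968 + G((3/5)*(-35), D(-13)) = 306968 + (3/5)*(-35) = 306968 - 21 = 306947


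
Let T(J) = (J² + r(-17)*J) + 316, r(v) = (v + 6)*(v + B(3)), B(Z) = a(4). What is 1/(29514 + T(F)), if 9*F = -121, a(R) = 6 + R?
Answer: 81/2347018 ≈ 3.4512e-5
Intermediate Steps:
F = -121/9 (F = (⅑)*(-121) = -121/9 ≈ -13.444)
B(Z) = 10 (B(Z) = 6 + 4 = 10)
r(v) = (6 + v)*(10 + v) (r(v) = (v + 6)*(v + 10) = (6 + v)*(10 + v))
T(J) = 316 + J² + 77*J (T(J) = (J² + (60 + (-17)² + 16*(-17))*J) + 316 = (J² + (60 + 289 - 272)*J) + 316 = (J² + 77*J) + 316 = 316 + J² + 77*J)
1/(29514 + T(F)) = 1/(29514 + (316 + (-121/9)² + 77*(-121/9))) = 1/(29514 + (316 + 14641/81 - 9317/9)) = 1/(29514 - 43616/81) = 1/(2347018/81) = 81/2347018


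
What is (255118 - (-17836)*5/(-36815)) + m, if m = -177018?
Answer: 575032464/7363 ≈ 78098.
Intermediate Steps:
(255118 - (-17836)*5/(-36815)) + m = (255118 - (-17836)*5/(-36815)) - 177018 = (255118 - 196*(-455)*(-1/36815)) - 177018 = (255118 + 89180*(-1/36815)) - 177018 = (255118 - 17836/7363) - 177018 = 1878415998/7363 - 177018 = 575032464/7363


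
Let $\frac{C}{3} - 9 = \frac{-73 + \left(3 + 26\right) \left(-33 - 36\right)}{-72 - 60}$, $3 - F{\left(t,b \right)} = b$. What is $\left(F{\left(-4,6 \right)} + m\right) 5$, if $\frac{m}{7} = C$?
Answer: $\frac{56755}{22} \approx 2579.8$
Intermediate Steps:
$F{\left(t,b \right)} = 3 - b$
$C = \frac{1631}{22}$ ($C = 27 + 3 \frac{-73 + \left(3 + 26\right) \left(-33 - 36\right)}{-72 - 60} = 27 + 3 \frac{-73 + 29 \left(-69\right)}{-132} = 27 + 3 \left(-73 - 2001\right) \left(- \frac{1}{132}\right) = 27 + 3 \left(\left(-2074\right) \left(- \frac{1}{132}\right)\right) = 27 + 3 \cdot \frac{1037}{66} = 27 + \frac{1037}{22} = \frac{1631}{22} \approx 74.136$)
$m = \frac{11417}{22}$ ($m = 7 \cdot \frac{1631}{22} = \frac{11417}{22} \approx 518.95$)
$\left(F{\left(-4,6 \right)} + m\right) 5 = \left(\left(3 - 6\right) + \frac{11417}{22}\right) 5 = \left(-3 + \frac{11417}{22}\right) 5 = \frac{11351}{22} \cdot 5 = \frac{56755}{22}$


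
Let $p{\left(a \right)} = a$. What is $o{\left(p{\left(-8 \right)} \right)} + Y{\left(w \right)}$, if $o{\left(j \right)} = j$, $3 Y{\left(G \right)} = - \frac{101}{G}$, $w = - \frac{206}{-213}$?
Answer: $- \frac{8819}{206} \approx -42.811$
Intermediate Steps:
$w = \frac{206}{213}$ ($w = \left(-206\right) \left(- \frac{1}{213}\right) = \frac{206}{213} \approx 0.96714$)
$Y{\left(G \right)} = - \frac{101}{3 G}$ ($Y{\left(G \right)} = \frac{\left(-101\right) \frac{1}{G}}{3} = - \frac{101}{3 G}$)
$o{\left(p{\left(-8 \right)} \right)} + Y{\left(w \right)} = -8 - \frac{101}{3 \cdot \frac{206}{213}} = -8 - \frac{7171}{206} = - \frac{8819}{206}$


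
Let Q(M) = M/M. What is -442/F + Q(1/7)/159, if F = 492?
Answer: -3877/4346 ≈ -0.89209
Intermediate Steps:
Q(M) = 1
-442/F + Q(1/7)/159 = -442/492 + 1/159 = -442*1/492 + 1*(1/159) = -221/246 + 1/159 = -3877/4346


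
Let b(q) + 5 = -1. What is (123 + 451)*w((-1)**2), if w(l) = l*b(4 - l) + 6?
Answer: 0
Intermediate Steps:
b(q) = -6 (b(q) = -5 - 1 = -6)
w(l) = 6 - 6*l (w(l) = l*(-6) + 6 = -6*l + 6 = 6 - 6*l)
(123 + 451)*w((-1)**2) = (123 + 451)*(6 - 6*(-1)**2) = 574*(6 - 6*1) = 574*(6 - 6) = 574*0 = 0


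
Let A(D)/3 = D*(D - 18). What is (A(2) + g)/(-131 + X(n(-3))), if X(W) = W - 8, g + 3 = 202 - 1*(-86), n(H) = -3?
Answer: -189/142 ≈ -1.3310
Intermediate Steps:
g = 285 (g = -3 + (202 - 1*(-86)) = -3 + (202 + 86) = -3 + 288 = 285)
X(W) = -8 + W
A(D) = 3*D*(-18 + D) (A(D) = 3*(D*(D - 18)) = 3*(D*(-18 + D)) = 3*D*(-18 + D))
(A(2) + g)/(-131 + X(n(-3))) = (3*2*(-18 + 2) + 285)/(-131 + (-8 - 3)) = (3*2*(-16) + 285)/(-131 - 11) = (-96 + 285)/(-142) = 189*(-1/142) = -189/142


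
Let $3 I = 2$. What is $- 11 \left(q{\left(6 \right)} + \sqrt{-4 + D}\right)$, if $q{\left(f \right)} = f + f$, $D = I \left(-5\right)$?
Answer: $-132 - \frac{11 i \sqrt{66}}{3} \approx -132.0 - 29.788 i$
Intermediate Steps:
$I = \frac{2}{3}$ ($I = \frac{1}{3} \cdot 2 = \frac{2}{3} \approx 0.66667$)
$D = - \frac{10}{3}$ ($D = \frac{2}{3} \left(-5\right) = - \frac{10}{3} \approx -3.3333$)
$q{\left(f \right)} = 2 f$
$- 11 \left(q{\left(6 \right)} + \sqrt{-4 + D}\right) = - 11 \left(2 \cdot 6 + \sqrt{-4 - \frac{10}{3}}\right) = - 11 \left(12 + \sqrt{- \frac{22}{3}}\right) = - 11 \left(12 + \frac{i \sqrt{66}}{3}\right) = -132 - \frac{11 i \sqrt{66}}{3}$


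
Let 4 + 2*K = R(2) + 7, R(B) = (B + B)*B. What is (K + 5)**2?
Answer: 441/4 ≈ 110.25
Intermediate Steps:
R(B) = 2*B**2 (R(B) = (2*B)*B = 2*B**2)
K = 11/2 (K = -2 + (2*2**2 + 7)/2 = -2 + (2*4 + 7)/2 = -2 + (8 + 7)/2 = -2 + (1/2)*15 = -2 + 15/2 = 11/2 ≈ 5.5000)
(K + 5)**2 = (11/2 + 5)**2 = (21/2)**2 = 441/4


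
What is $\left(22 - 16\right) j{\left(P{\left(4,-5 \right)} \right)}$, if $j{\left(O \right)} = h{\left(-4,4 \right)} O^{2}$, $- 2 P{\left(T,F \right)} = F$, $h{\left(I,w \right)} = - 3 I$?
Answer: $450$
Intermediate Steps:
$P{\left(T,F \right)} = - \frac{F}{2}$
$j{\left(O \right)} = 12 O^{2}$ ($j{\left(O \right)} = \left(-3\right) \left(-4\right) O^{2} = 12 O^{2}$)
$\left(22 - 16\right) j{\left(P{\left(4,-5 \right)} \right)} = \left(22 - 16\right) 12 \left(\left(- \frac{1}{2}\right) \left(-5\right)\right)^{2} = 6 \cdot 12 \left(\frac{5}{2}\right)^{2} = 6 \cdot 12 \cdot \frac{25}{4} = 6 \cdot 75 = 450$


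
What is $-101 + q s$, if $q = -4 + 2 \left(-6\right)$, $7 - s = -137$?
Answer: $-2405$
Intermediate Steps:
$s = 144$ ($s = 7 - -137 = 7 + 137 = 144$)
$q = -16$ ($q = -4 - 12 = -16$)
$-101 + q s = -101 - 2304 = -2405$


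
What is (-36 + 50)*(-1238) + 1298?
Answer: -16034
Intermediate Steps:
(-36 + 50)*(-1238) + 1298 = 14*(-1238) + 1298 = -17332 + 1298 = -16034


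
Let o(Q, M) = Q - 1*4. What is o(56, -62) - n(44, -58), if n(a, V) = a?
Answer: 8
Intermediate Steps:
o(Q, M) = -4 + Q (o(Q, M) = Q - 4 = -4 + Q)
o(56, -62) - n(44, -58) = (-4 + 56) - 1*44 = 52 - 44 = 8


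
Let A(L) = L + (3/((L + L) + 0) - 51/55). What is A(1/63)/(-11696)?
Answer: -15083/1884960 ≈ -0.0080018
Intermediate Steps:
A(L) = -51/55 + L + 3/(2*L) (A(L) = L + (3/(2*L + 0) - 51*1/55) = L + (3/((2*L)) - 51/55) = L + (3*(1/(2*L)) - 51/55) = L + (3/(2*L) - 51/55) = L + (-51/55 + 3/(2*L)) = -51/55 + L + 3/(2*L))
A(1/63)/(-11696) = (-51/55 + 1/63 + 3/(2*(1/63)))/(-11696) = (-51/55 + 1/63 + 3/(2*(1/63)))*(-1/11696) = (-51/55 + 1/63 + (3/2)*63)*(-1/11696) = (-51/55 + 1/63 + 189/2)*(-1/11696) = (648569/6930)*(-1/11696) = -15083/1884960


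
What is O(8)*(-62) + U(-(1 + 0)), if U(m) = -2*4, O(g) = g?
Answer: -504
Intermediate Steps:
U(m) = -8
O(8)*(-62) + U(-(1 + 0)) = 8*(-62) - 8 = -496 - 8 = -504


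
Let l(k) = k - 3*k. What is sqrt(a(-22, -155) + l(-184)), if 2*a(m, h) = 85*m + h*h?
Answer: sqrt(45782)/2 ≈ 106.98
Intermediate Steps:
a(m, h) = h**2/2 + 85*m/2 (a(m, h) = (85*m + h*h)/2 = (85*m + h**2)/2 = (h**2 + 85*m)/2 = h**2/2 + 85*m/2)
l(k) = -2*k
sqrt(a(-22, -155) + l(-184)) = sqrt(((1/2)*(-155)**2 + (85/2)*(-22)) - 2*(-184)) = sqrt(((1/2)*24025 - 935) + 368) = sqrt((24025/2 - 935) + 368) = sqrt(22155/2 + 368) = sqrt(22891/2) = sqrt(45782)/2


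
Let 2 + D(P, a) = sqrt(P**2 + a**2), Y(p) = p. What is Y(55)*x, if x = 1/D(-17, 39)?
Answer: 55/903 + 55*sqrt(1810)/1806 ≈ 1.3565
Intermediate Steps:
D(P, a) = -2 + sqrt(P**2 + a**2)
x = 1/(-2 + sqrt(1810)) (x = 1/(-2 + sqrt((-17)**2 + 39**2)) = 1/(-2 + sqrt(289 + 1521)) = 1/(-2 + sqrt(1810)) ≈ 0.024664)
Y(55)*x = 55*(1/903 + sqrt(1810)/1806) = 55/903 + 55*sqrt(1810)/1806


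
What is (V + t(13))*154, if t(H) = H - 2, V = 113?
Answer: 19096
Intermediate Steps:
t(H) = -2 + H
(V + t(13))*154 = (113 + (-2 + 13))*154 = (113 + 11)*154 = 124*154 = 19096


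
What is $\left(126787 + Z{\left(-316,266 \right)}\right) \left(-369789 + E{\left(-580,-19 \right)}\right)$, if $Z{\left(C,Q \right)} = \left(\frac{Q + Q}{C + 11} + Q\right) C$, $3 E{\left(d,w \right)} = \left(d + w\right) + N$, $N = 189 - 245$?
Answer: $- \frac{14653474793474}{915} \approx -1.6015 \cdot 10^{10}$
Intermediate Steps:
$N = -56$ ($N = 189 - 245 = -56$)
$E{\left(d,w \right)} = - \frac{56}{3} + \frac{d}{3} + \frac{w}{3}$ ($E{\left(d,w \right)} = \frac{\left(d + w\right) - 56}{3} = \frac{-56 + d + w}{3} = - \frac{56}{3} + \frac{d}{3} + \frac{w}{3}$)
$Z{\left(C,Q \right)} = C \left(Q + \frac{2 Q}{11 + C}\right)$ ($Z{\left(C,Q \right)} = \left(\frac{2 Q}{11 + C} + Q\right) C = \left(Q + \frac{2 Q}{11 + C}\right) C = C \left(Q + \frac{2 Q}{11 + C}\right)$)
$\left(126787 + Z{\left(-316,266 \right)}\right) \left(-369789 + E{\left(-580,-19 \right)}\right) = \left(126787 - \frac{84056 \left(13 - 316\right)}{11 - 316}\right) \left(-369789 + \left(- \frac{56}{3} + \frac{1}{3} \left(-580\right) + \frac{1}{3} \left(-19\right)\right)\right) = \left(126787 - 84056 \frac{1}{-305} \left(-303\right)\right) \left(-369789 - \frac{655}{3}\right) = \left(126787 - 84056 \left(- \frac{1}{305}\right) \left(-303\right)\right) \left(-369789 - \frac{655}{3}\right) = \left(126787 - \frac{25468968}{305}\right) \left(- \frac{1110022}{3}\right) = \frac{13201067}{305} \left(- \frac{1110022}{3}\right) = - \frac{14653474793474}{915}$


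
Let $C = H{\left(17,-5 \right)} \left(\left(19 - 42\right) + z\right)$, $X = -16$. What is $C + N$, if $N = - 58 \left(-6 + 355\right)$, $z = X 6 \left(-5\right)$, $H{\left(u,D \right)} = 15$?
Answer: $-13387$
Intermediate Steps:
$z = 480$ ($z = - 16 \cdot 6 \left(-5\right) = \left(-16\right) \left(-30\right) = 480$)
$N = -20242$ ($N = \left(-58\right) 349 = -20242$)
$C = 6855$ ($C = 15 \left(\left(19 - 42\right) + 480\right) = 15 \left(-23 + 480\right) = 15 \cdot 457 = 6855$)
$C + N = 6855 - 20242 = -13387$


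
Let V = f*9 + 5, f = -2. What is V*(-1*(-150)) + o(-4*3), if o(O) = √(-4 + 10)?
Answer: -1950 + √6 ≈ -1947.6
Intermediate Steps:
o(O) = √6
V = -13 (V = -2*9 + 5 = -18 + 5 = -13)
V*(-1*(-150)) + o(-4*3) = -(-13)*(-150) + √6 = -13*150 + √6 = -1950 + √6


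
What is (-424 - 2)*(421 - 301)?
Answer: -51120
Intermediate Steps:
(-424 - 2)*(421 - 301) = -426*120 = -51120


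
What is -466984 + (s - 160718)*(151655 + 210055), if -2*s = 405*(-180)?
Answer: -44949445264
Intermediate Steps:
s = 36450 (s = -405*(-180)/2 = -1/2*(-72900) = 36450)
-466984 + (s - 160718)*(151655 + 210055) = -466984 + (36450 - 160718)*(151655 + 210055) = -466984 - 124268*361710 = -466984 - 44948978280 = -44949445264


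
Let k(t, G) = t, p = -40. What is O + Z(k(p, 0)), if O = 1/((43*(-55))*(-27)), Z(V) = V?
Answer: -2554199/63855 ≈ -40.000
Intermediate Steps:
O = 1/63855 (O = 1/(-2365*(-27)) = 1/63855 ≈ 1.5660e-5)
O + Z(k(p, 0)) = 1/63855 - 40 = -2554199/63855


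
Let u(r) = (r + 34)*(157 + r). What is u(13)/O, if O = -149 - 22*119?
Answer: -7990/2767 ≈ -2.8876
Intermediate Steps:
u(r) = (34 + r)*(157 + r)
O = -2767 (O = -149 - 2618 = -2767)
u(13)/O = (5338 + 13**2 + 191*13)/(-2767) = (5338 + 169 + 2483)*(-1/2767) = 7990*(-1/2767) = -7990/2767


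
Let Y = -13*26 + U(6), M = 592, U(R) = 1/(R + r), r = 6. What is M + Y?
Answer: 3049/12 ≈ 254.08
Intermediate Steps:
U(R) = 1/(6 + R) (U(R) = 1/(R + 6) = 1/(6 + R))
Y = -4055/12 (Y = -13*26 + 1/(6 + 6) = -338 + 1/12 = -4055/12 ≈ -337.92)
M + Y = 592 - 4055/12 = 3049/12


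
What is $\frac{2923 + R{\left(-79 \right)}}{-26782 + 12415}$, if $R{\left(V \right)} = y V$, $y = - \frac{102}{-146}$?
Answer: $- \frac{209350}{1048791} \approx -0.19961$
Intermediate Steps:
$y = \frac{51}{73}$ ($y = \left(-102\right) \left(- \frac{1}{146}\right) = \frac{51}{73} \approx 0.69863$)
$R{\left(V \right)} = \frac{51 V}{73}$
$\frac{2923 + R{\left(-79 \right)}}{-26782 + 12415} = \frac{2923 + \frac{51}{73} \left(-79\right)}{-26782 + 12415} = \frac{2923 - \frac{4029}{73}}{-14367} = \frac{209350}{73} \left(- \frac{1}{14367}\right) = - \frac{209350}{1048791}$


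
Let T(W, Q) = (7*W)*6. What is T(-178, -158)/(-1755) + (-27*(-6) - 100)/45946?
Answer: 57266851/13439205 ≈ 4.2612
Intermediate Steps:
T(W, Q) = 42*W
T(-178, -158)/(-1755) + (-27*(-6) - 100)/45946 = (42*(-178))/(-1755) + (-27*(-6) - 100)/45946 = -7476*(-1/1755) + (162 - 100)*(1/45946) = 2492/585 + 62*(1/45946) = 2492/585 + 31/22973 = 57266851/13439205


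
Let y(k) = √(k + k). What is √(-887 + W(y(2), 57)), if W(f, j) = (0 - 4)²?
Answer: I*√871 ≈ 29.513*I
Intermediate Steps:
y(k) = √2*√k (y(k) = √(2*k) = √2*√k)
W(f, j) = 16 (W(f, j) = (-4)² = 16)
√(-887 + W(y(2), 57)) = √(-887 + 16) = √(-871) = I*√871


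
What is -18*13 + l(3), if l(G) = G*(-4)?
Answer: -246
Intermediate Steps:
l(G) = -4*G
-18*13 + l(3) = -18*13 - 4*3 = -234 - 12 = -246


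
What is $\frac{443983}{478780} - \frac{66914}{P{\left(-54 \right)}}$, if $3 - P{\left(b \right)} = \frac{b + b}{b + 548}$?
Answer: $- \frac{1582561401751}{76126020} \approx -20789.0$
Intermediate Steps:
$P{\left(b \right)} = 3 - \frac{2 b}{548 + b}$ ($P{\left(b \right)} = 3 - \frac{b + b}{b + 548} = 3 - \frac{2 b}{548 + b}$)
$\frac{443983}{478780} - \frac{66914}{P{\left(-54 \right)}} = \frac{443983}{478780} - \frac{66914}{\frac{1}{548 - 54} \left(1644 - 54\right)} = 443983 \cdot \frac{1}{478780} - \frac{66914}{\frac{1}{494} \cdot 1590} = \frac{443983}{478780} - \frac{66914}{\frac{1}{494} \cdot 1590} = \frac{443983}{478780} - \frac{66914}{\frac{795}{247}} = \frac{443983}{478780} - \frac{16527758}{795} = - \frac{1582561401751}{76126020}$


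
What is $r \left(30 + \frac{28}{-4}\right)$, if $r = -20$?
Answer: $-460$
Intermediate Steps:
$r \left(30 + \frac{28}{-4}\right) = - 20 \left(30 + \frac{28}{-4}\right) = - 20 \left(30 + 28 \left(- \frac{1}{4}\right)\right) = - 20 \left(30 - 7\right) = \left(-20\right) 23 = -460$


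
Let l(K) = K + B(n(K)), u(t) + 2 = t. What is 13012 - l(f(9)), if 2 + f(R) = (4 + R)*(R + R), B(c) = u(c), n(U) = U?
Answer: 12550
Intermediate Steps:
u(t) = -2 + t
B(c) = -2 + c
f(R) = -2 + 2*R*(4 + R) (f(R) = -2 + (4 + R)*(R + R) = -2 + (4 + R)*(2*R) = -2 + 2*R*(4 + R))
l(K) = -2 + 2*K (l(K) = K + (-2 + K) = -2 + 2*K)
13012 - l(f(9)) = 13012 - (-2 + 2*(-2 + 2*9² + 8*9)) = 13012 - (-2 + 2*(-2 + 2*81 + 72)) = 13012 - (-2 + 2*(-2 + 162 + 72)) = 13012 - (-2 + 2*232) = 13012 - (-2 + 464) = 13012 - 1*462 = 13012 - 462 = 12550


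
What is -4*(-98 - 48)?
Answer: 584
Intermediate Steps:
-4*(-98 - 48) = -4*(-146) = 584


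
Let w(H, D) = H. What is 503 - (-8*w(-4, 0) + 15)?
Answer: 456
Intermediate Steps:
503 - (-8*w(-4, 0) + 15) = 503 - (-8*(-4) + 15) = 503 - (32 + 15) = 503 - 1*47 = 503 - 47 = 456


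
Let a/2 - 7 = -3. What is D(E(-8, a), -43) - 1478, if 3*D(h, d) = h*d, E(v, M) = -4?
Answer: -4262/3 ≈ -1420.7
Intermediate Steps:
a = 8 (a = 14 + 2*(-3) = 14 - 6 = 8)
D(h, d) = d*h/3 (D(h, d) = (h*d)/3 = (d*h)/3 = d*h/3)
D(E(-8, a), -43) - 1478 = (⅓)*(-43)*(-4) - 1478 = 172/3 - 1478 = -4262/3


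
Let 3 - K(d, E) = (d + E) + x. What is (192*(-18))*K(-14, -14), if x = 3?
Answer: -96768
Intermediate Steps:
K(d, E) = -E - d (K(d, E) = 3 - ((d + E) + 3) = 3 - ((E + d) + 3) = 3 - (3 + E + d) = 3 + (-3 - E - d) = -E - d)
(192*(-18))*K(-14, -14) = (192*(-18))*(-1*(-14) - 1*(-14)) = -3456*(14 + 14) = -3456*28 = -96768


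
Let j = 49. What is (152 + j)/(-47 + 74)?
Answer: 67/9 ≈ 7.4444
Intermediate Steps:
(152 + j)/(-47 + 74) = (152 + 49)/(-47 + 74) = 201/27 = 201*(1/27) = 67/9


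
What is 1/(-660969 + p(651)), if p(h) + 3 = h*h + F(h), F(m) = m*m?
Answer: 1/186630 ≈ 5.3582e-6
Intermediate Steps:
F(m) = m**2
p(h) = -3 + 2*h**2 (p(h) = -3 + (h*h + h**2) = -3 + (h**2 + h**2) = -3 + 2*h**2)
1/(-660969 + p(651)) = 1/(-660969 + (-3 + 2*651**2)) = 1/(-660969 + (-3 + 2*423801)) = 1/(-660969 + (-3 + 847602)) = 1/(-660969 + 847599) = 1/186630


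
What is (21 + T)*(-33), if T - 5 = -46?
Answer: 660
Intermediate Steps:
T = -41 (T = 5 - 46 = -41)
(21 + T)*(-33) = (21 - 41)*(-33) = -20*(-33) = 660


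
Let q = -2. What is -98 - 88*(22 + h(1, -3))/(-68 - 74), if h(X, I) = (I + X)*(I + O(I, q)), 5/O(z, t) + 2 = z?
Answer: -5638/71 ≈ -79.408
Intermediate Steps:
O(z, t) = 5/(-2 + z)
h(X, I) = (I + X)*(I + 5/(-2 + I))
-98 - 88*(22 + h(1, -3))/(-68 - 74) = -98 - 88*(22 + (5*(-3) + 5*1 - 3*(-2 - 3)*(-3 + 1))/(-2 - 3))/(-68 - 74) = -98 - 88*(22 + (-15 + 5 - 3*(-5)*(-2))/(-5))/(-142) = -98 - 88*(22 - (-15 + 5 - 30)/5)*(-1)/142 = -98 - 88*(22 - ⅕*(-40))*(-1)/142 = -98 - 88*(22 + 8)*(-1)/142 = -98 - 2640*(-1)/142 = -98 - 88*(-15/71) = -98 + 1320/71 = -5638/71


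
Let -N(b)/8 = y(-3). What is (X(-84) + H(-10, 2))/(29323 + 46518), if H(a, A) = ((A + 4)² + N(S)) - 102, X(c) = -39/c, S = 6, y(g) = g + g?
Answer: -491/2123548 ≈ -0.00023122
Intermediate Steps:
y(g) = 2*g
N(b) = 48 (N(b) = -16*(-3) = -8*(-6) = 48)
H(a, A) = -54 + (4 + A)² (H(a, A) = ((A + 4)² + 48) - 102 = ((4 + A)² + 48) - 102 = (48 + (4 + A)²) - 102 = -54 + (4 + A)²)
(X(-84) + H(-10, 2))/(29323 + 46518) = (-39/(-84) + (-54 + (4 + 2)²))/(29323 + 46518) = (-39*(-1/84) + (-54 + 6²))/75841 = (13/28 + (-54 + 36))*(1/75841) = (13/28 - 18)*(1/75841) = -491/28*1/75841 = -491/2123548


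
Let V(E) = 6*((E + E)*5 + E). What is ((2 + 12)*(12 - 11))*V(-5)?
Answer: -4620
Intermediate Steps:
V(E) = 66*E (V(E) = 6*((2*E)*5 + E) = 6*(10*E + E) = 6*(11*E) = 66*E)
((2 + 12)*(12 - 11))*V(-5) = ((2 + 12)*(12 - 11))*(66*(-5)) = (14*1)*(-330) = 14*(-330) = -4620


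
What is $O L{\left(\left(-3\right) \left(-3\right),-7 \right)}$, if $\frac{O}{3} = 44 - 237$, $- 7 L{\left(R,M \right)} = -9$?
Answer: $- \frac{5211}{7} \approx -744.43$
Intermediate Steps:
$L{\left(R,M \right)} = \frac{9}{7}$ ($L{\left(R,M \right)} = \left(- \frac{1}{7}\right) \left(-9\right) = \frac{9}{7}$)
$O = -579$ ($O = 3 \left(44 - 237\right) = 3 \left(-193\right) = -579$)
$O L{\left(\left(-3\right) \left(-3\right),-7 \right)} = \left(-579\right) \frac{9}{7} = - \frac{5211}{7}$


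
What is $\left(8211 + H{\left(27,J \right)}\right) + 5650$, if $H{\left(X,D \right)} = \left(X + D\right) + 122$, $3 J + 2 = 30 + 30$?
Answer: $\frac{42088}{3} \approx 14029.0$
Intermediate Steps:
$J = \frac{58}{3}$ ($J = - \frac{2}{3} + \frac{30 + 30}{3} = - \frac{2}{3} + \frac{1}{3} \cdot 60 = - \frac{2}{3} + 20 = \frac{58}{3} \approx 19.333$)
$H{\left(X,D \right)} = 122 + D + X$ ($H{\left(X,D \right)} = \left(D + X\right) + 122 = 122 + D + X$)
$\left(8211 + H{\left(27,J \right)}\right) + 5650 = \left(8211 + \left(122 + \frac{58}{3} + 27\right)\right) + 5650 = \left(8211 + \frac{505}{3}\right) + 5650 = \frac{25138}{3} + 5650 = \frac{42088}{3}$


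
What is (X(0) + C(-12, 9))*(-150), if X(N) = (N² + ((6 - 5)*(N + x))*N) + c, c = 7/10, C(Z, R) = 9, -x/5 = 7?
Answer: -1455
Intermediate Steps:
x = -35 (x = -5*7 = -35)
c = 7/10 (c = 7*(⅒) = 7/10 ≈ 0.70000)
X(N) = 7/10 + N² + N*(-35 + N) (X(N) = (N² + ((6 - 5)*(N - 35))*N) + 7/10 = (N² + (1*(-35 + N))*N) + 7/10 = (N² + (-35 + N)*N) + 7/10 = (N² + N*(-35 + N)) + 7/10 = 7/10 + N² + N*(-35 + N))
(X(0) + C(-12, 9))*(-150) = ((7/10 - 35*0 + 2*0²) + 9)*(-150) = ((7/10 + 0 + 2*0) + 9)*(-150) = ((7/10 + 0 + 0) + 9)*(-150) = (7/10 + 9)*(-150) = (97/10)*(-150) = -1455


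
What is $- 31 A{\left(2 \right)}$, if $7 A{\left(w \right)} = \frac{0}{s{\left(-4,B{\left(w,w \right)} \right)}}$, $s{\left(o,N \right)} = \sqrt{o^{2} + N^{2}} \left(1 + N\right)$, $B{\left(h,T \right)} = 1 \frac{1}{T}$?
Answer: $0$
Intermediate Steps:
$B{\left(h,T \right)} = \frac{1}{T}$
$s{\left(o,N \right)} = \sqrt{N^{2} + o^{2}} \left(1 + N\right)$
$A{\left(w \right)} = 0$ ($A{\left(w \right)} = \frac{0 \frac{1}{\sqrt{\left(\frac{1}{w}\right)^{2} + \left(-4\right)^{2}} \left(1 + \frac{1}{w}\right)}}{7} = \frac{0 \frac{1}{\sqrt{\frac{1}{w^{2}} + 16} \left(1 + \frac{1}{w}\right)}}{7} = \frac{0 \frac{1}{\sqrt{16 + \frac{1}{w^{2}}} \left(1 + \frac{1}{w}\right)}}{7} = \frac{0 \frac{1}{\left(1 + \frac{1}{w}\right) \sqrt{16 + \frac{1}{w^{2}}}}}{7} = \frac{1}{7} \cdot 0 = 0$)
$- 31 A{\left(2 \right)} = \left(-31\right) 0 = 0$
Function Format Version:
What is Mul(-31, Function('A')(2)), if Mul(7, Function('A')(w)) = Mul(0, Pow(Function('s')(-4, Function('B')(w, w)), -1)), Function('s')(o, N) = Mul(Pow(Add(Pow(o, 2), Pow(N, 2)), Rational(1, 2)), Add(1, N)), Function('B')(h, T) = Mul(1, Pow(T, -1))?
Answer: 0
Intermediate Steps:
Function('B')(h, T) = Pow(T, -1)
Function('s')(o, N) = Mul(Pow(Add(Pow(N, 2), Pow(o, 2)), Rational(1, 2)), Add(1, N))
Function('A')(w) = 0 (Function('A')(w) = Mul(Rational(1, 7), Mul(0, Pow(Mul(Pow(Add(Pow(Pow(w, -1), 2), Pow(-4, 2)), Rational(1, 2)), Add(1, Pow(w, -1))), -1))) = Mul(Rational(1, 7), Mul(0, Pow(Mul(Pow(Add(Pow(w, -2), 16), Rational(1, 2)), Add(1, Pow(w, -1))), -1))) = Mul(Rational(1, 7), Mul(0, Pow(Mul(Pow(Add(16, Pow(w, -2)), Rational(1, 2)), Add(1, Pow(w, -1))), -1))) = Mul(Rational(1, 7), Mul(0, Mul(Pow(Add(1, Pow(w, -1)), -1), Pow(Add(16, Pow(w, -2)), Rational(-1, 2))))) = Mul(Rational(1, 7), 0) = 0)
Mul(-31, Function('A')(2)) = Mul(-31, 0) = 0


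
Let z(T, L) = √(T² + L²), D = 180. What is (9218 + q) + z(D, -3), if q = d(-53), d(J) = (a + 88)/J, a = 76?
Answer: 488390/53 + 3*√3601 ≈ 9394.9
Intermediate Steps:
d(J) = 164/J (d(J) = (76 + 88)/J = 164/J)
q = -164/53 (q = 164/(-53) = 164*(-1/53) = -164/53 ≈ -3.0943)
z(T, L) = √(L² + T²)
(9218 + q) + z(D, -3) = (9218 - 164/53) + √((-3)² + 180²) = 488390/53 + √(9 + 32400) = 488390/53 + √32409 = 488390/53 + 3*√3601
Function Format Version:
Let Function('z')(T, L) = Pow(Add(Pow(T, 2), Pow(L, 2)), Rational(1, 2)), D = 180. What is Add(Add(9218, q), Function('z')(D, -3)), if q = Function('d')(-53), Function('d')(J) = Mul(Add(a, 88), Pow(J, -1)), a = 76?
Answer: Add(Rational(488390, 53), Mul(3, Pow(3601, Rational(1, 2)))) ≈ 9394.9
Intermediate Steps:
Function('d')(J) = Mul(164, Pow(J, -1)) (Function('d')(J) = Mul(Add(76, 88), Pow(J, -1)) = Mul(164, Pow(J, -1)))
q = Rational(-164, 53) (q = Mul(164, Pow(-53, -1)) = Mul(164, Rational(-1, 53)) = Rational(-164, 53) ≈ -3.0943)
Function('z')(T, L) = Pow(Add(Pow(L, 2), Pow(T, 2)), Rational(1, 2))
Add(Add(9218, q), Function('z')(D, -3)) = Add(Add(9218, Rational(-164, 53)), Pow(Add(Pow(-3, 2), Pow(180, 2)), Rational(1, 2))) = Add(Rational(488390, 53), Pow(Add(9, 32400), Rational(1, 2))) = Add(Rational(488390, 53), Pow(32409, Rational(1, 2))) = Add(Rational(488390, 53), Mul(3, Pow(3601, Rational(1, 2))))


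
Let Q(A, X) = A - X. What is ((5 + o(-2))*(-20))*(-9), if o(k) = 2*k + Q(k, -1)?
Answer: 0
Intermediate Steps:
o(k) = 1 + 3*k (o(k) = 2*k + (k - 1*(-1)) = 2*k + (k + 1) = 2*k + (1 + k) = 1 + 3*k)
((5 + o(-2))*(-20))*(-9) = ((5 + (1 + 3*(-2)))*(-20))*(-9) = ((5 + (1 - 6))*(-20))*(-9) = ((5 - 5)*(-20))*(-9) = (0*(-20))*(-9) = 0*(-9) = 0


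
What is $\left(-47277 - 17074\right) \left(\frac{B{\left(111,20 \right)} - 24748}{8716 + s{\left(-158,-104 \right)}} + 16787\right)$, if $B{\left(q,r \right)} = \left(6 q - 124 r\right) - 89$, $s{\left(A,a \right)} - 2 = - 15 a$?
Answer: $- \frac{11101199697385}{10278} \approx -1.0801 \cdot 10^{9}$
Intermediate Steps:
$s{\left(A,a \right)} = 2 - 15 a$
$B{\left(q,r \right)} = -89 - 124 r + 6 q$ ($B{\left(q,r \right)} = \left(- 124 r + 6 q\right) - 89 = -89 - 124 r + 6 q$)
$\left(-47277 - 17074\right) \left(\frac{B{\left(111,20 \right)} - 24748}{8716 + s{\left(-158,-104 \right)}} + 16787\right) = \left(-47277 - 17074\right) \left(\frac{\left(-89 - 2480 + 6 \cdot 111\right) - 24748}{8716 + \left(2 - -1560\right)} + 16787\right) = - 64351 \left(\frac{\left(-89 - 2480 + 666\right) - 24748}{8716 + \left(2 + 1560\right)} + 16787\right) = - 64351 \left(\frac{-1903 - 24748}{8716 + 1562} + 16787\right) = - 64351 \left(- \frac{26651}{10278} + 16787\right) = \left(-64351\right) \frac{172510135}{10278} = - \frac{11101199697385}{10278}$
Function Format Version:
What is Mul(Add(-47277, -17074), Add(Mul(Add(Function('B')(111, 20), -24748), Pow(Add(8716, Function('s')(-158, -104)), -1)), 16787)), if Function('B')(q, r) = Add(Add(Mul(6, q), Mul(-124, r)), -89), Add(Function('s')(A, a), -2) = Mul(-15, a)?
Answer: Rational(-11101199697385, 10278) ≈ -1.0801e+9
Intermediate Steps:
Function('s')(A, a) = Add(2, Mul(-15, a))
Function('B')(q, r) = Add(-89, Mul(-124, r), Mul(6, q)) (Function('B')(q, r) = Add(Add(Mul(-124, r), Mul(6, q)), -89) = Add(-89, Mul(-124, r), Mul(6, q)))
Mul(Add(-47277, -17074), Add(Mul(Add(Function('B')(111, 20), -24748), Pow(Add(8716, Function('s')(-158, -104)), -1)), 16787)) = Mul(Add(-47277, -17074), Add(Mul(Add(Add(-89, Mul(-124, 20), Mul(6, 111)), -24748), Pow(Add(8716, Add(2, Mul(-15, -104))), -1)), 16787)) = Mul(-64351, Add(Mul(Add(Add(-89, -2480, 666), -24748), Pow(Add(8716, Add(2, 1560)), -1)), 16787)) = Mul(-64351, Add(Mul(Add(-1903, -24748), Pow(Add(8716, 1562), -1)), 16787)) = Mul(-64351, Add(Mul(-26651, Pow(10278, -1)), 16787)) = Mul(-64351, Add(Mul(-26651, Rational(1, 10278)), 16787)) = Mul(-64351, Add(Rational(-26651, 10278), 16787)) = Mul(-64351, Rational(172510135, 10278)) = Rational(-11101199697385, 10278)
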